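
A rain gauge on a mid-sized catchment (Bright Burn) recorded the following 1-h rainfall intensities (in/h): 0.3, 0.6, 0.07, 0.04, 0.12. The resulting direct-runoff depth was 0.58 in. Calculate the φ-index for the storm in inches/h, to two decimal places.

φ ≈ 0.16 in/h

Only the 2 blocks with intensity above φ contribute runoff: 0.3, 0.6 in/h.
Σ(I−φ)·Δt = d  ⇒  (0.3+0.6 − 2φ)·1 = 0.58
φ = (0.9000 − 0.58/1) / 2 = 0.16 in/h.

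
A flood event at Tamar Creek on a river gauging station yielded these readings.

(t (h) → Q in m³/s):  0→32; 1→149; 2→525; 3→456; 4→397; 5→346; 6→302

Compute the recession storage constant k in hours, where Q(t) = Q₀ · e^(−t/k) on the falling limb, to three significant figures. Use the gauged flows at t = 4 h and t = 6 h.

k ≈ 7.31 h

On the falling limb, Q drops from 397 to 302 m³/s between t = 4 h and t = 6 h (Δt = 2 h).
k = −Δt / ln(Q₂/Q₁) = −2 / ln(302/397) = 7.31 h.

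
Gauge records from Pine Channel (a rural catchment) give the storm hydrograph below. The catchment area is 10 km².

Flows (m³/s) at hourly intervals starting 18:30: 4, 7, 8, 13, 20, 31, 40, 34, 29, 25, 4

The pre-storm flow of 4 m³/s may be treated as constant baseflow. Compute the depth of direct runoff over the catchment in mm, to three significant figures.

d ≈ 61.6 mm

Direct runoff: 0.0, 3.0, 4.0, 9.0, 16.0, 27.0, 36.0, 30.0, 25.0, 21.0, 0.0 m³/s; ΣQ_DR = 171.0 m³/s.
V = ΣQ_DR · Δt = 171.0 × 3600 s = 6.156 × 10^5 m³.
Over A = 10 km², depth = V / A = 61.6 mm.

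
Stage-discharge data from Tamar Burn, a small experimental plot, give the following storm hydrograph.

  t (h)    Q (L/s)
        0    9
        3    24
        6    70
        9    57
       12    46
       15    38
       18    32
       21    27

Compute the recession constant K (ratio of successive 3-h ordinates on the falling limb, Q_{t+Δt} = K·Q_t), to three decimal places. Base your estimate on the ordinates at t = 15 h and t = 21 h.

Using the recession-limb readings at t = 15 h and t = 21 h: Q falls from 38 to 27 L/s over 2 intervals.
K = (Q₂/Q₁)^(1/2) = (27/38)^(1/2) = 0.843.

K ≈ 0.843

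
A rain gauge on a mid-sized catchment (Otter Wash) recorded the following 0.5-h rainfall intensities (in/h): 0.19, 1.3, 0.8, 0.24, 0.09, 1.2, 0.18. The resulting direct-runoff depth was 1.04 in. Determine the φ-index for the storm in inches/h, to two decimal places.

Only the 3 blocks with intensity above φ contribute runoff: 1.3, 0.8, 1.2 in/h.
Σ(I−φ)·Δt = d  ⇒  (1.3+0.8+1.2 − 3φ)·0.5 = 1.04
φ = (3.300 − 1.04/0.5) / 3 = 0.41 in/h.

φ ≈ 0.41 in/h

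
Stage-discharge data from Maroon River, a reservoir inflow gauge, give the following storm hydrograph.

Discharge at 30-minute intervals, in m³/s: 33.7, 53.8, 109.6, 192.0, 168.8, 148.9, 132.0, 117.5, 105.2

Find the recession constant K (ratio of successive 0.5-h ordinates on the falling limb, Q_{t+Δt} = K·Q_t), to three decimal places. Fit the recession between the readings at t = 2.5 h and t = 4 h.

K ≈ 0.891

Using the recession-limb readings at t = 2.5 h and t = 4 h: Q falls from 148.9 to 105.2 m³/s over 3 intervals.
K = (Q₂/Q₁)^(1/3) = (105.2/148.9)^(1/3) = 0.891.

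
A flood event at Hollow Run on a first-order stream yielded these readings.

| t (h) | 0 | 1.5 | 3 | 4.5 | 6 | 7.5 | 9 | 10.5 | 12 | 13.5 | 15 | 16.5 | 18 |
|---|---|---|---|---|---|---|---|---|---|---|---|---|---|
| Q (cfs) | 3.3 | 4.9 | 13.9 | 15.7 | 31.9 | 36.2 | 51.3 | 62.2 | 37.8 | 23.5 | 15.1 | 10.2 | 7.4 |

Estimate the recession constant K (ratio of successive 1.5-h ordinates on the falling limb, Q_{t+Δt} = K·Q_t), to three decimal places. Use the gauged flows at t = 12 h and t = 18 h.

Using the recession-limb readings at t = 12 h and t = 18 h: Q falls from 37.8 to 7.4 cfs over 4 intervals.
K = (Q₂/Q₁)^(1/4) = (7.4/37.8)^(1/4) = 0.665.

K ≈ 0.665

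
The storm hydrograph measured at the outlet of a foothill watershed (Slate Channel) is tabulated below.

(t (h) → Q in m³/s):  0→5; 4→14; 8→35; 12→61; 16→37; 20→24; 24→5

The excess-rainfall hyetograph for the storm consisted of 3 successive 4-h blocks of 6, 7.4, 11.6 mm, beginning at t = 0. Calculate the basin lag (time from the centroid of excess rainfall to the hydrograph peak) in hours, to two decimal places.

t_L ≈ 5.10 h

Centroid of excess rainfall: t_c = Σ P_i·t̄_i / ΣP_i = 6.8960 h (block centres at 2, 6, 10 h).
Hydrograph peak occurs at t = 12 h, so basin lag t_L = 12 − 6.8960 = 5.10 h.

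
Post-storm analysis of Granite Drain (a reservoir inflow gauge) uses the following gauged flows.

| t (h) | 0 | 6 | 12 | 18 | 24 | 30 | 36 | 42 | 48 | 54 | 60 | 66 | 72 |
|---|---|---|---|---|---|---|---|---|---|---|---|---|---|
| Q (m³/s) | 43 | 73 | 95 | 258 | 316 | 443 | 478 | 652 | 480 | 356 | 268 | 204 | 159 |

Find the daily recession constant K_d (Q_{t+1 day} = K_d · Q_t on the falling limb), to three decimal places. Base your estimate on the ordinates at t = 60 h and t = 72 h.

Between t = 60 h and t = 72 h the flow falls from 268 to 159 m³/s over 2×6 h = 12 h.
Per-interval ratio K = (159/268)^(1/2) = 0.7702; K_d = K^(24/6) = 0.352.

K_d ≈ 0.352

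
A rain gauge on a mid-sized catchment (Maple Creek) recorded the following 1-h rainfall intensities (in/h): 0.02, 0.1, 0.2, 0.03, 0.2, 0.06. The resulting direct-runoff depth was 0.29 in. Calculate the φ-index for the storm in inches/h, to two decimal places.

Only the 3 blocks with intensity above φ contribute runoff: 0.1, 0.2, 0.2 in/h.
Σ(I−φ)·Δt = d  ⇒  (0.1+0.2+0.2 − 3φ)·1 = 0.29
φ = (0.5000 − 0.29/1) / 3 = 0.07 in/h.

φ ≈ 0.07 in/h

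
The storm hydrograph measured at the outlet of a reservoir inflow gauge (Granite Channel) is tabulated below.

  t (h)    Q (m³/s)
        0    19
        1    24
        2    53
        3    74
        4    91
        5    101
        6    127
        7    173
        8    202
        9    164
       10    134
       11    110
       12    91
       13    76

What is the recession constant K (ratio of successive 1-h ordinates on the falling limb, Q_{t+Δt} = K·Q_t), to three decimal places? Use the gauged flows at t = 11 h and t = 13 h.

Using the recession-limb readings at t = 11 h and t = 13 h: Q falls from 110 to 76 m³/s over 2 intervals.
K = (Q₂/Q₁)^(1/2) = (76/110)^(1/2) = 0.831.

K ≈ 0.831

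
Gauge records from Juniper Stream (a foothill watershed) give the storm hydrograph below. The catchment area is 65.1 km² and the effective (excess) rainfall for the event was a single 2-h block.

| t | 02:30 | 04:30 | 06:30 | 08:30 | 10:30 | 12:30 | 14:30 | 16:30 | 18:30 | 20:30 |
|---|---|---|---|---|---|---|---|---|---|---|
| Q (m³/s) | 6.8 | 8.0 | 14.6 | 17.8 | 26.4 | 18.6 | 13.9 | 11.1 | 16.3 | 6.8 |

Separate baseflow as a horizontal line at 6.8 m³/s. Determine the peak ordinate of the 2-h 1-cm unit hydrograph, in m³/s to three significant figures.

Direct runoff: 0.0, 1.2, 7.8, 11.0, 19.6, 11.8, 7.1, 4.3, 9.5, 0.0 m³/s; ΣQ_DR = 72.30 m³/s, peak = 19.6 m³/s.
Runoff depth d = ΣQ_DR·Δt / A = 72.30 × 7200 / (65.1 km²) = 7.996 mm.
The 1-cm UH is the DRH scaled by (10 mm)/d, so U_p = 19.6 × 10/7.996 = 24.5 m³/s.

U_p ≈ 24.5 m³/s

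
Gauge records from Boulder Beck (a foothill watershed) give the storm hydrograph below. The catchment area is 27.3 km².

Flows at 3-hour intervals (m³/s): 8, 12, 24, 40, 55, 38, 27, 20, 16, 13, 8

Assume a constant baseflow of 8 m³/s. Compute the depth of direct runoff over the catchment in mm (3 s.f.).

d ≈ 68.4 mm

Direct runoff: 0.0, 4.0, 16.0, 32.0, 47.0, 30.0, 19.0, 12.0, 8.0, 5.0, 0.0 m³/s; ΣQ_DR = 173.0 m³/s.
V = ΣQ_DR · Δt = 173.0 × 10800 s = 1.868 × 10^6 m³.
Over A = 27.3 km², depth = V / A = 68.4 mm.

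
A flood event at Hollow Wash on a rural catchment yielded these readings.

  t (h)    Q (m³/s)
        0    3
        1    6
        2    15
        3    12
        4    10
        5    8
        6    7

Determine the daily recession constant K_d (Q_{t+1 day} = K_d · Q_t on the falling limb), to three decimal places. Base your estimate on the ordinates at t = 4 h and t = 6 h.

Between t = 4 h and t = 6 h the flow falls from 10 to 7 m³/s over 2×1 h = 2 h.
Per-interval ratio K = (7/10)^(1/2) = 0.8367; K_d = K^(24/1) = 0.014.

K_d ≈ 0.014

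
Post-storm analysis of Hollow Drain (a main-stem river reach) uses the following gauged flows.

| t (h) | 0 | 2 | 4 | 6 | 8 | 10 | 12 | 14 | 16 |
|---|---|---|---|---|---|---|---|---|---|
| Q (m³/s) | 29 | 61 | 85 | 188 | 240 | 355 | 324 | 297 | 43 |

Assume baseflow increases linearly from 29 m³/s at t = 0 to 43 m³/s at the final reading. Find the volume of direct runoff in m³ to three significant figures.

V ≈ 9.35 × 10^6 m³

Direct-runoff ordinates (Q − Q_b): 0.00, 30.25, 52.50, 153.75, 204.00, 317.25, 284.50, 255.75, 0.00 m³/s.
ΣQ_DR = 1298 m³/s.
With Δt = 2 h = 7200 s, V = ΣQ_DR · Δt = 1298 × 7200 = 9.35 × 10^6 m³.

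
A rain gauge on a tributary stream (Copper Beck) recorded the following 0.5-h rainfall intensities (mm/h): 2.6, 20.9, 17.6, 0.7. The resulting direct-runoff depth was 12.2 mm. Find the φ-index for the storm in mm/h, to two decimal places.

φ ≈ 7.05 mm/h

Only the 2 blocks with intensity above φ contribute runoff: 20.9, 17.6 mm/h.
Σ(I−φ)·Δt = d  ⇒  (20.9+17.6 − 2φ)·0.5 = 12.2
φ = (38.50 − 12.2/0.5) / 2 = 7.05 mm/h.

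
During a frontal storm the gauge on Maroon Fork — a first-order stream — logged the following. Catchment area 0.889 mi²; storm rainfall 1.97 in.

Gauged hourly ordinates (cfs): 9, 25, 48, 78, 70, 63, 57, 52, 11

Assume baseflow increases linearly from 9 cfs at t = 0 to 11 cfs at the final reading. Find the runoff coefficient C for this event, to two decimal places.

C ≈ 0.29

ΣQ_DR = 323.0 cfs; V = ΣQ_DR·Δt = 1.163 × 10^6 ft³.
Runoff depth d = V / A = 0.5630 in.
C = d / P = 0.5630 / 1.97 = 0.29.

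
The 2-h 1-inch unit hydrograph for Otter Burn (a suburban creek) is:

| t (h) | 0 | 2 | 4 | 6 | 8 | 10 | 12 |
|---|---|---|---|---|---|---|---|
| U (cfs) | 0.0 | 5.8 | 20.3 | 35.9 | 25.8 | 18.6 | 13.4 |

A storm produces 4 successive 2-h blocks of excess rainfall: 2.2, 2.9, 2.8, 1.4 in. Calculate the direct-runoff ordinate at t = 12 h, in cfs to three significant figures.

Q ≈ 206 cfs

By discrete convolution, Q_j = Σ (P_i / 1 in) · U_{j−i}.
At t = 12 h (j=6): Q = (2.2/1)·13.4 + (2.9/1)·18.6 + (2.8/1)·25.8 + (1.4/1)·35.9 = 206 cfs.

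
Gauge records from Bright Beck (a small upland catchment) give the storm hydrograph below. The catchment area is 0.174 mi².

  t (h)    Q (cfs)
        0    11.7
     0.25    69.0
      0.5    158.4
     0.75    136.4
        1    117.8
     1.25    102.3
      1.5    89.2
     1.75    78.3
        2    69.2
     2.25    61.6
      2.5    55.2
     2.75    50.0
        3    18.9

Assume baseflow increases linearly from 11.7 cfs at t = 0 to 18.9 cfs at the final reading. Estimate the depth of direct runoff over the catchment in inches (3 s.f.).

d ≈ 1.82 in

Direct runoff: 0.00, 56.70, 145.50, 122.90, 103.70, 87.60, 73.90, 62.40, 52.70, 44.50, 37.50, 31.70, 0.00 cfs; ΣQ_DR = 819.1 cfs.
V = ΣQ_DR · Δt = 819.1 × 900 s = 7.372 × 10^5 ft³.
Over A = 0.174 mi², depth = V / A = 1.82 in.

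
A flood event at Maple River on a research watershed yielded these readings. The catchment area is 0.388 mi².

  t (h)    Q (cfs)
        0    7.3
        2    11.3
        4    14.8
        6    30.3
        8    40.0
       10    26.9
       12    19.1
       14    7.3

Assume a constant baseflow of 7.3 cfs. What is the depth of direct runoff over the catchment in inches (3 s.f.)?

Direct runoff: 0.0, 4.0, 7.5, 23.0, 32.7, 19.6, 11.8, 0.0 cfs; ΣQ_DR = 98.60 cfs.
V = ΣQ_DR · Δt = 98.60 × 7200 s = 7.099 × 10^5 ft³.
Over A = 0.388 mi², depth = V / A = 0.788 in.

d ≈ 0.788 in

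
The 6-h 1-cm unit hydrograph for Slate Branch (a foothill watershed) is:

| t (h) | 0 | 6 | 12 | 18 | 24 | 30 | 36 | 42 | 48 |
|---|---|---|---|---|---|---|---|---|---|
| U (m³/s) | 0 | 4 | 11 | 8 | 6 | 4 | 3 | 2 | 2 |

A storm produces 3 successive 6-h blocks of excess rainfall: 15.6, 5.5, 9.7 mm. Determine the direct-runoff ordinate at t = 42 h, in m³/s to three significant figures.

Q ≈ 8.65 m³/s

By discrete convolution, Q_j = Σ (P_i / 10 mm) · U_{j−i}.
At t = 42 h (j=7): Q = (15.6/10)·2 + (5.5/10)·3 + (9.7/10)·4 = 8.65 m³/s.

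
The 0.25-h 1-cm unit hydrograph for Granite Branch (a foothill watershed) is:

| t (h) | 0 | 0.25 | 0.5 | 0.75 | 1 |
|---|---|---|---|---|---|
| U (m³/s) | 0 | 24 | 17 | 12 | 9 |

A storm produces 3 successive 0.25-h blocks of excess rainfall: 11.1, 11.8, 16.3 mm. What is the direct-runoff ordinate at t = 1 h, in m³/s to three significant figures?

By discrete convolution, Q_j = Σ (P_i / 10 mm) · U_{j−i}.
At t = 1 h (j=4): Q = (11.1/10)·9 + (11.8/10)·12 + (16.3/10)·17 = 51.9 m³/s.

Q ≈ 51.9 m³/s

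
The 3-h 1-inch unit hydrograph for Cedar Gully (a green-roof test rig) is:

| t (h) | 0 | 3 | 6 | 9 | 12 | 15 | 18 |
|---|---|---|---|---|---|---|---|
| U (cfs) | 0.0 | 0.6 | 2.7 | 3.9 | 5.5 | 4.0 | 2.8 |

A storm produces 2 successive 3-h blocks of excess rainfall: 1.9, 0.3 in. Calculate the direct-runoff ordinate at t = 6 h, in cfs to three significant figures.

By discrete convolution, Q_j = Σ (P_i / 1 in) · U_{j−i}.
At t = 6 h (j=2): Q = (1.9/1)·2.7 + (0.3/1)·0.6 = 5.31 cfs.

Q ≈ 5.31 cfs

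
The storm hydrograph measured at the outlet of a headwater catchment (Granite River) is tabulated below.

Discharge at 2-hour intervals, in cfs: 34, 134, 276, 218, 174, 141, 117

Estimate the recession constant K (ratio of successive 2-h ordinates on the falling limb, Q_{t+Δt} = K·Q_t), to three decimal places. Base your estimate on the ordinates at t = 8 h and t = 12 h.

Using the recession-limb readings at t = 8 h and t = 12 h: Q falls from 174 to 117 cfs over 2 intervals.
K = (Q₂/Q₁)^(1/2) = (117/174)^(1/2) = 0.820.

K ≈ 0.820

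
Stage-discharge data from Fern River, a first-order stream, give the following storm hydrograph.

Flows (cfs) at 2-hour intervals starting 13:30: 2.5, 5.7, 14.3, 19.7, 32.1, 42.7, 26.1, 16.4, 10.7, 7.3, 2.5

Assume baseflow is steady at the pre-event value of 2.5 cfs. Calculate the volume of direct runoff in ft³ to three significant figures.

V ≈ 1.10 × 10^6 ft³

Direct-runoff ordinates (Q − Q_b): 0.0, 3.2, 11.8, 17.2, 29.6, 40.2, 23.6, 13.9, 8.2, 4.8, 0.0 cfs.
ΣQ_DR = 152.5 cfs.
With Δt = 2 h = 7200 s, V = ΣQ_DR · Δt = 152.5 × 7200 = 1.10 × 10^6 ft³.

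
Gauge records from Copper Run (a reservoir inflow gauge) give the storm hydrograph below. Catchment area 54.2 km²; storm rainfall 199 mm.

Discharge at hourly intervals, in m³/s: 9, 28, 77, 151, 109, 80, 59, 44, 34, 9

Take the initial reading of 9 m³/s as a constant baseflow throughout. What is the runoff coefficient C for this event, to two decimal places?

C ≈ 0.17

ΣQ_DR = 510.0 m³/s; V = ΣQ_DR·Δt = 1.836 × 10^6 m³.
Runoff depth d = V / A = 33.87 mm.
C = d / P = 33.87 / 199 = 0.17.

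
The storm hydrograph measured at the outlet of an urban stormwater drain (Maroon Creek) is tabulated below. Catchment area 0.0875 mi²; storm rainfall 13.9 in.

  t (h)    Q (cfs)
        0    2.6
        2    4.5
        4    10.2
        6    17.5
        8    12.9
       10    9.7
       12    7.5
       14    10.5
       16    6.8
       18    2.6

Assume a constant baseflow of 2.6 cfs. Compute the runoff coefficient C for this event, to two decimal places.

ΣQ_DR = 58.80 cfs; V = ΣQ_DR·Δt = 4.234 × 10^5 ft³.
Runoff depth d = V / A = 2.083 in.
C = d / P = 2.083 / 13.9 = 0.15.

C ≈ 0.15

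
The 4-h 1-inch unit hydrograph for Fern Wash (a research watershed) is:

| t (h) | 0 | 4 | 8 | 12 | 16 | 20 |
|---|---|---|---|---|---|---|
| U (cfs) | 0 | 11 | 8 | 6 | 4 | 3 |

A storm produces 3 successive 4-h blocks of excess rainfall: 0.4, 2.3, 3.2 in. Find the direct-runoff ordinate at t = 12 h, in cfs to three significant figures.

By discrete convolution, Q_j = Σ (P_i / 1 in) · U_{j−i}.
At t = 12 h (j=3): Q = (0.4/1)·6 + (2.3/1)·8 + (3.2/1)·11 = 56.0 cfs.

Q ≈ 56.0 cfs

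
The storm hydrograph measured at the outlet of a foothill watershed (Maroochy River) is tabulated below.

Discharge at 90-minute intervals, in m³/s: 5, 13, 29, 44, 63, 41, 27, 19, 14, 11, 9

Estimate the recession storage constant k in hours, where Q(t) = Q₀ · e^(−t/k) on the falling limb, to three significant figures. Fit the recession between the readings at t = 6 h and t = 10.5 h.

On the falling limb, Q drops from 63 to 19 m³/s between t = 6 h and t = 10.5 h (Δt = 4.5 h).
k = −Δt / ln(Q₂/Q₁) = −4.5 / ln(19/63) = 3.75 h.

k ≈ 3.75 h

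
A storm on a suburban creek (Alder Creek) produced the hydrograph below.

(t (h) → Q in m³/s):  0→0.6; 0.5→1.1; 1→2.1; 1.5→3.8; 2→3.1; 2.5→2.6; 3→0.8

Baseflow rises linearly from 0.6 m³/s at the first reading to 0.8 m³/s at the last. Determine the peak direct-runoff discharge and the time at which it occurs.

Q_p = 3.10 m³/s at t = 1.5 h

Subtracting baseflow gives direct-runoff ordinates: 0.00, 0.47, 1.43, 3.10, 2.37, 1.83, 0.00 m³/s.
The maximum is 3.10 m³/s, occurring at the reading for t = 1.5 h.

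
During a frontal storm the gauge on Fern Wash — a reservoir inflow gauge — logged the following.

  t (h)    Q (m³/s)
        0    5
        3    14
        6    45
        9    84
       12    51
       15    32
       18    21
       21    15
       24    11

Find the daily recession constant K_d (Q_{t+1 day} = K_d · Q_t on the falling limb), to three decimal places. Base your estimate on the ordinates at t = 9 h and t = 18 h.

K_d ≈ 0.025

Between t = 9 h and t = 18 h the flow falls from 84 to 21 m³/s over 3×3 h = 9 h.
Per-interval ratio K = (21/84)^(1/3) = 0.6300; K_d = K^(24/3) = 0.025.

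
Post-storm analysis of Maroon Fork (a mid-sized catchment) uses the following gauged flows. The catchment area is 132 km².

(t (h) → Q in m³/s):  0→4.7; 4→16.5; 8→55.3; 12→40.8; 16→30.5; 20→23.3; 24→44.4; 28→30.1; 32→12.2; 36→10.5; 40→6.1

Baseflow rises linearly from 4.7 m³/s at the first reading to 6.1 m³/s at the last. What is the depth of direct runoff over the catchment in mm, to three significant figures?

d ≈ 23.5 mm

Direct runoff: 0.00, 11.66, 50.32, 35.68, 25.24, 17.90, 38.86, 24.42, 6.38, 4.54, 0.00 m³/s; ΣQ_DR = 215.0 m³/s.
V = ΣQ_DR · Δt = 215.0 × 14400 s = 3.096 × 10^6 m³.
Over A = 132 km², depth = V / A = 23.5 mm.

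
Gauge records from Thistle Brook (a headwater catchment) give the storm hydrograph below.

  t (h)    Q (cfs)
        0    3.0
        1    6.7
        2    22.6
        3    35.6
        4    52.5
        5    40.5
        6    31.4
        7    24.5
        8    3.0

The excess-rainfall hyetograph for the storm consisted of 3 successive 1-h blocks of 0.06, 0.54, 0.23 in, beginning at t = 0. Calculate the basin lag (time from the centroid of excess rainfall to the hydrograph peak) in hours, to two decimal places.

Centroid of excess rainfall: t_c = Σ P_i·t̄_i / ΣP_i = 1.7048 h (block centres at 0.5, 1.5, 2.5 h).
Hydrograph peak occurs at t = 4 h, so basin lag t_L = 4 − 1.7048 = 2.30 h.

t_L ≈ 2.30 h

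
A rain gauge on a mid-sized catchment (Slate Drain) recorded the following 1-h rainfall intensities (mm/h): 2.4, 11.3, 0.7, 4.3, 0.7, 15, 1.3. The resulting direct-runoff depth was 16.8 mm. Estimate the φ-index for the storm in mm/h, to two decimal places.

Only the 2 blocks with intensity above φ contribute runoff: 11.3, 15 mm/h.
Σ(I−φ)·Δt = d  ⇒  (11.3+15 − 2φ)·1 = 16.8
φ = (26.30 − 16.8/1) / 2 = 4.75 mm/h.

φ ≈ 4.75 mm/h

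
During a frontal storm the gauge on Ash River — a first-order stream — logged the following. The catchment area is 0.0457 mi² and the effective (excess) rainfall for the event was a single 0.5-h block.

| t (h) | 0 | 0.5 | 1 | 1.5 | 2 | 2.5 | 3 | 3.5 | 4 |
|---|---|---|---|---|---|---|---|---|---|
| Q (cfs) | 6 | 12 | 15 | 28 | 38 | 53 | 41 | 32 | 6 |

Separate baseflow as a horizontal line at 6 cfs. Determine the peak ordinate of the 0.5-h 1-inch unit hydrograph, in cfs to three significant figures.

U_p ≈ 15.7 cfs

Direct runoff: 0.0, 6.0, 9.0, 22.0, 32.0, 47.0, 35.0, 26.0, 0.0 cfs; ΣQ_DR = 177.0 cfs, peak = 47.0 cfs.
Runoff depth d = ΣQ_DR·Δt / A = 177.0 × 1800 / (0.0457 mi²) = 3.001 in.
The 1-inch UH is the DRH scaled by (1 in)/d, so U_p = 47.0 × 1/3.001 = 15.7 cfs.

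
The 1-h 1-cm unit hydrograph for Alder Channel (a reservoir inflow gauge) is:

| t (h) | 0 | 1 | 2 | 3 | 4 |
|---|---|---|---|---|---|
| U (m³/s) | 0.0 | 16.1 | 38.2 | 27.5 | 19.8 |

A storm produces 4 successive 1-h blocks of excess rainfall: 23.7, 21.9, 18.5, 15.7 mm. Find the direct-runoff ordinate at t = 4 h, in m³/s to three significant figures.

By discrete convolution, Q_j = Σ (P_i / 10 mm) · U_{j−i}.
At t = 4 h (j=4): Q = (23.7/10)·19.8 + (21.9/10)·27.5 + (18.5/10)·38.2 + (15.7/10)·16.1 = 203 m³/s.

Q ≈ 203 m³/s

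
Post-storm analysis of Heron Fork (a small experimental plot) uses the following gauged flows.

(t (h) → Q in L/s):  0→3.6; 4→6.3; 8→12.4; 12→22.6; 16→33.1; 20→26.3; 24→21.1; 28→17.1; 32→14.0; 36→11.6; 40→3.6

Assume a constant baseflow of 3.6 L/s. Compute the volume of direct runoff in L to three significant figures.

V ≈ 1.90 × 10^6 L

Direct-runoff ordinates (Q − Q_b): 0.0, 2.7, 8.8, 19.0, 29.5, 22.7, 17.5, 13.5, 10.4, 8.0, 0.0 L/s.
ΣQ_DR = 132.1 L/s.
With Δt = 4 h = 14400 s, V = ΣQ_DR · Δt = 132.1 × 14400 = 1.90 × 10^6 L.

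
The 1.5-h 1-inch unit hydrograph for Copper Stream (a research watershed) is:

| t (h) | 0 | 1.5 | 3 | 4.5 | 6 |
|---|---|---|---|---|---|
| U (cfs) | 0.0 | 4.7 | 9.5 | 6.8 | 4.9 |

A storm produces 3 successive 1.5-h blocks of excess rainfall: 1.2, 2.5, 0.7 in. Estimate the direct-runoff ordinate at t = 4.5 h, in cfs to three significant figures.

Q ≈ 35.2 cfs

By discrete convolution, Q_j = Σ (P_i / 1 in) · U_{j−i}.
At t = 4.5 h (j=3): Q = (1.2/1)·6.8 + (2.5/1)·9.5 + (0.7/1)·4.7 = 35.2 cfs.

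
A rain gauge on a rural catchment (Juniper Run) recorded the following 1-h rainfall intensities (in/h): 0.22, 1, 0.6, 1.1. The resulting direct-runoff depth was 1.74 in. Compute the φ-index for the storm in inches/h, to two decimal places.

Only the 3 blocks with intensity above φ contribute runoff: 1, 0.6, 1.1 in/h.
Σ(I−φ)·Δt = d  ⇒  (1+0.6+1.1 − 3φ)·1 = 1.74
φ = (2.700 − 1.74/1) / 3 = 0.32 in/h.

φ ≈ 0.32 in/h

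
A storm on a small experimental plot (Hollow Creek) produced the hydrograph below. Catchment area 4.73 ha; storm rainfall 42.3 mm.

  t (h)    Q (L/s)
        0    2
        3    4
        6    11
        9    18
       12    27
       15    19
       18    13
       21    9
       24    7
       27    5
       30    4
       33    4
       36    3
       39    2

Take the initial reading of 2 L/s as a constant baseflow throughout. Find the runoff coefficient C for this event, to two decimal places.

ΣQ_DR = 100.0 L/s; V = ΣQ_DR·Δt = 1.080 × 10^6 L.
Runoff depth d = V / A = 22.83 mm.
C = d / P = 22.83 / 42.3 = 0.54.

C ≈ 0.54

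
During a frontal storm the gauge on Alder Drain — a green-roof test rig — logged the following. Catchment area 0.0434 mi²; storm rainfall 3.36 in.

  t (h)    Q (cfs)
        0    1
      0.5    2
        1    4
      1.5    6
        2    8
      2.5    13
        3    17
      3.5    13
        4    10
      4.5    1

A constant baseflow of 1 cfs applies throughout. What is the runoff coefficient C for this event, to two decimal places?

ΣQ_DR = 65.00 cfs; V = ΣQ_DR·Δt = 1.170 × 10^5 ft³.
Runoff depth d = V / A = 1.160 in.
C = d / P = 1.160 / 3.36 = 0.35.

C ≈ 0.35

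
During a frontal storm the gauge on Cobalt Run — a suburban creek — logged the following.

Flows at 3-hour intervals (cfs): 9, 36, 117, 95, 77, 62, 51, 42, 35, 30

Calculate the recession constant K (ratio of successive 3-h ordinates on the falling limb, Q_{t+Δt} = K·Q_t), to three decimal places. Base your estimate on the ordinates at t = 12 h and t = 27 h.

Using the recession-limb readings at t = 12 h and t = 27 h: Q falls from 77 to 30 cfs over 5 intervals.
K = (Q₂/Q₁)^(1/5) = (30/77)^(1/5) = 0.828.

K ≈ 0.828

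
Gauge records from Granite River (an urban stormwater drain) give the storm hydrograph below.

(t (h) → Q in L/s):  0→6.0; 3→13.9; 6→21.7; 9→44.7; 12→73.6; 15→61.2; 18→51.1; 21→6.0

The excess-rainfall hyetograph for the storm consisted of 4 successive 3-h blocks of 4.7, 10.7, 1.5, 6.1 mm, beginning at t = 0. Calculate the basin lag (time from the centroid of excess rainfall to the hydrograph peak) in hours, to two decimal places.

t_L ≈ 6.33 h

Centroid of excess rainfall: t_c = Σ P_i·t̄_i / ΣP_i = 5.6739 h (block centres at 1.5, 4.5, 7.5, 10.5 h).
Hydrograph peak occurs at t = 12 h, so basin lag t_L = 12 − 5.6739 = 6.33 h.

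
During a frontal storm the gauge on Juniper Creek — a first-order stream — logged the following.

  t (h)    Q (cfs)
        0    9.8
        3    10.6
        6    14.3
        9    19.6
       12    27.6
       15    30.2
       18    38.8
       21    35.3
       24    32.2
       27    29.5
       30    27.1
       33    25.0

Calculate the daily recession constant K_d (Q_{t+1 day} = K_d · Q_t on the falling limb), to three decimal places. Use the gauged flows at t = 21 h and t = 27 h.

Between t = 21 h and t = 27 h the flow falls from 35.3 to 29.5 cfs over 2×3 h = 6 h.
Per-interval ratio K = (29.5/35.3)^(1/2) = 0.9142; K_d = K^(24/3) = 0.488.

K_d ≈ 0.488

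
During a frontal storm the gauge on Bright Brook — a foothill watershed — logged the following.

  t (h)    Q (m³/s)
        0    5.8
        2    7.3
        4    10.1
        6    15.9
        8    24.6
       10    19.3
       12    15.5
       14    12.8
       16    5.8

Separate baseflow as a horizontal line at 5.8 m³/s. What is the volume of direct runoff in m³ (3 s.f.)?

V ≈ 4.67 × 10^5 m³

Direct-runoff ordinates (Q − Q_b): 0.0, 1.5, 4.3, 10.1, 18.8, 13.5, 9.7, 7.0, 0.0 m³/s.
ΣQ_DR = 64.90 m³/s.
With Δt = 2 h = 7200 s, V = ΣQ_DR · Δt = 64.90 × 7200 = 4.67 × 10^5 m³.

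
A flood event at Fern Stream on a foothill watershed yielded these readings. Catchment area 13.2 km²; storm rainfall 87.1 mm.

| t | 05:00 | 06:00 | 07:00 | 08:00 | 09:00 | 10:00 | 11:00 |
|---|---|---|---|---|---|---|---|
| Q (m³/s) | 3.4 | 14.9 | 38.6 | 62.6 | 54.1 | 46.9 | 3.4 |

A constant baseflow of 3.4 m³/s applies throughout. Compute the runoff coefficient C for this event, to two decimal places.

C ≈ 0.63

ΣQ_DR = 200.1 m³/s; V = ΣQ_DR·Δt = 7.204 × 10^5 m³.
Runoff depth d = V / A = 54.57 mm.
C = d / P = 54.57 / 87.1 = 0.63.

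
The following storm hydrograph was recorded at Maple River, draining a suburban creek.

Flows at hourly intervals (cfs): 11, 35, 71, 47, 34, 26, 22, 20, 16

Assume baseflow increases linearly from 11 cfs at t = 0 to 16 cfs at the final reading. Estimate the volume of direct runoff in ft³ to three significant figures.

V ≈ 5.78 × 10^5 ft³

Direct-runoff ordinates (Q − Q_b): 0.00, 23.38, 58.75, 34.12, 20.50, 11.88, 7.25, 4.62, 0.00 cfs.
ΣQ_DR = 160.5 cfs.
With Δt = 1 h = 3600 s, V = ΣQ_DR · Δt = 160.5 × 3600 = 5.78 × 10^5 ft³.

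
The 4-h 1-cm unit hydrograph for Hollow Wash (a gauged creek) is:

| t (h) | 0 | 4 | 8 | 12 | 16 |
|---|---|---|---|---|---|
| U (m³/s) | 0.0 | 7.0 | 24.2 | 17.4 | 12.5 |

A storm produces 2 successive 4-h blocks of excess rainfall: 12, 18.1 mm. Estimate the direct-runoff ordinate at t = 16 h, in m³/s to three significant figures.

Q ≈ 46.5 m³/s

By discrete convolution, Q_j = Σ (P_i / 10 mm) · U_{j−i}.
At t = 16 h (j=4): Q = (12/10)·12.5 + (18.1/10)·17.4 = 46.5 m³/s.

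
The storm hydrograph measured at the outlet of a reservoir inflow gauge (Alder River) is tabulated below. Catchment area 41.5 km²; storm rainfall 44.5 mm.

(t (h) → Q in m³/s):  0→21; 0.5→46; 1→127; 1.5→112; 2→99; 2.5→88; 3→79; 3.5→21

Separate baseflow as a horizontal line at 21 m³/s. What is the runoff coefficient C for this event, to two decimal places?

C ≈ 0.41

ΣQ_DR = 425.0 m³/s; V = ΣQ_DR·Δt = 7.650 × 10^5 m³.
Runoff depth d = V / A = 18.43 mm.
C = d / P = 18.43 / 44.5 = 0.41.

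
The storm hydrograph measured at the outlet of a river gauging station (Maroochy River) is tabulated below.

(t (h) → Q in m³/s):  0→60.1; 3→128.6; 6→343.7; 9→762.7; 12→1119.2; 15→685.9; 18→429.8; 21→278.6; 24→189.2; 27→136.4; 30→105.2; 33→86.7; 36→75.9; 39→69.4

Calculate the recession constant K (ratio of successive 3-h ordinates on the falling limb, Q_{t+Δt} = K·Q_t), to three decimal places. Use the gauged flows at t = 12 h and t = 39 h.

Using the recession-limb readings at t = 12 h and t = 39 h: Q falls from 1119.2 to 69.4 m³/s over 9 intervals.
K = (Q₂/Q₁)^(1/9) = (69.4/1119.2)^(1/9) = 0.734.

K ≈ 0.734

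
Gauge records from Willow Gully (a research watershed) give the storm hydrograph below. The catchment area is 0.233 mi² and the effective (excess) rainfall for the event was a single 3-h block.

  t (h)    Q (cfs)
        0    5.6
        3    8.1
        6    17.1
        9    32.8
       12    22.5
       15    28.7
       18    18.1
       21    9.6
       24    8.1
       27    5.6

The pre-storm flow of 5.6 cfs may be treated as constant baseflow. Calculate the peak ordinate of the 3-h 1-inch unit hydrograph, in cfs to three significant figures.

U_p ≈ 13.6 cfs

Direct runoff: 0.0, 2.5, 11.5, 27.2, 16.9, 23.1, 12.5, 4.0, 2.5, 0.0 cfs; ΣQ_DR = 100.2 cfs, peak = 27.2 cfs.
Runoff depth d = ΣQ_DR·Δt / A = 100.2 × 10800 / (0.233 mi²) = 1.999 in.
The 1-inch UH is the DRH scaled by (1 in)/d, so U_p = 27.2 × 1/1.999 = 13.6 cfs.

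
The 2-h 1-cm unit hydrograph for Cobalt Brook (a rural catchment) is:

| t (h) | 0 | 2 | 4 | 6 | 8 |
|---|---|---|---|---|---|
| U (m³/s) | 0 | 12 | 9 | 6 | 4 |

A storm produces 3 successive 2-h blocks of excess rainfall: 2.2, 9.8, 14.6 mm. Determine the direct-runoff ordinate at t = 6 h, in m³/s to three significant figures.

Q ≈ 27.7 m³/s

By discrete convolution, Q_j = Σ (P_i / 10 mm) · U_{j−i}.
At t = 6 h (j=3): Q = (2.2/10)·6 + (9.8/10)·9 + (14.6/10)·12 = 27.7 m³/s.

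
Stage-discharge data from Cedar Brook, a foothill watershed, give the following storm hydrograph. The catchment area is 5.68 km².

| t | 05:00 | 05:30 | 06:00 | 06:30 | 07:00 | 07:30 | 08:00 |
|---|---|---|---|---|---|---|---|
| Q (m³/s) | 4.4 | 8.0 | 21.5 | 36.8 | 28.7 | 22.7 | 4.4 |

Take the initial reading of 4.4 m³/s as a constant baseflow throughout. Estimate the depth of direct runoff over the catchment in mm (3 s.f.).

Direct runoff: 0.0, 3.6, 17.1, 32.4, 24.3, 18.3, 0.0 m³/s; ΣQ_DR = 95.70 m³/s.
V = ΣQ_DR · Δt = 95.70 × 1800 s = 1.723 × 10^5 m³.
Over A = 5.68 km², depth = V / A = 30.3 mm.

d ≈ 30.3 mm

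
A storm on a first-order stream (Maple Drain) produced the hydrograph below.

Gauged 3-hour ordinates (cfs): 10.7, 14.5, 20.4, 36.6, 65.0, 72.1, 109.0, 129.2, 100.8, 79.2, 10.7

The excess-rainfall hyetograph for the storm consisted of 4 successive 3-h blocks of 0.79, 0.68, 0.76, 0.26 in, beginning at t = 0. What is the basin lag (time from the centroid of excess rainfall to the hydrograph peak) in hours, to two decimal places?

t_L ≈ 15.91 h

Centroid of excess rainfall: t_c = Σ P_i·t̄_i / ΣP_i = 5.0904 h (block centres at 1.5, 4.5, 7.5, 10.5 h).
Hydrograph peak occurs at t = 21 h, so basin lag t_L = 21 − 5.0904 = 15.91 h.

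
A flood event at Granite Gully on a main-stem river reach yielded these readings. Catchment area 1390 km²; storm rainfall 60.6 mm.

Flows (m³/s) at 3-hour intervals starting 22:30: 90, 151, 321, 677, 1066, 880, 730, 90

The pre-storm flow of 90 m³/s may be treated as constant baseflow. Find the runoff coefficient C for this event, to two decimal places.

C ≈ 0.42

ΣQ_DR = 3285 m³/s; V = ΣQ_DR·Δt = 3.548 × 10^7 m³.
Runoff depth d = V / A = 25.52 mm.
C = d / P = 25.52 / 60.6 = 0.42.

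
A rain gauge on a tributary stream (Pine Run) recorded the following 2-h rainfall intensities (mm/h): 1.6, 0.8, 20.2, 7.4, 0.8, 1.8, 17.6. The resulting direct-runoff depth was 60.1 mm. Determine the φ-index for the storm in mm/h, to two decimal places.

φ ≈ 5.05 mm/h

Only the 3 blocks with intensity above φ contribute runoff: 20.2, 7.4, 17.6 mm/h.
Σ(I−φ)·Δt = d  ⇒  (20.2+7.4+17.6 − 3φ)·2 = 60.1
φ = (45.20 − 60.1/2) / 3 = 5.05 mm/h.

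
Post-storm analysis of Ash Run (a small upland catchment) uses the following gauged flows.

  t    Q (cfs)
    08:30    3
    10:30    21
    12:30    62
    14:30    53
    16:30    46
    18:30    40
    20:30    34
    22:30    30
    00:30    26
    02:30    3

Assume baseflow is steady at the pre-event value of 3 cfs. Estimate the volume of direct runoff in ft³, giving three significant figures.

V ≈ 2.07 × 10^6 ft³

Direct-runoff ordinates (Q − Q_b): 0.0, 18.0, 59.0, 50.0, 43.0, 37.0, 31.0, 27.0, 23.0, 0.0 cfs.
ΣQ_DR = 288.0 cfs.
With Δt = 2 h = 7200 s, V = ΣQ_DR · Δt = 288.0 × 7200 = 2.07 × 10^6 ft³.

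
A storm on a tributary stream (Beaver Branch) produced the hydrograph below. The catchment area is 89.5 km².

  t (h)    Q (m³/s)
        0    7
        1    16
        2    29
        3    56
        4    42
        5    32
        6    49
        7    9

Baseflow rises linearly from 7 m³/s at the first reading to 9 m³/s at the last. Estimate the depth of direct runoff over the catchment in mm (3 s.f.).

Direct runoff: 0.00, 8.71, 21.43, 48.14, 33.86, 23.57, 40.29, 0.00 m³/s; ΣQ_DR = 176.0 m³/s.
V = ΣQ_DR · Δt = 176.0 × 3600 s = 6.336 × 10^5 m³.
Over A = 89.5 km², depth = V / A = 7.08 mm.

d ≈ 7.08 mm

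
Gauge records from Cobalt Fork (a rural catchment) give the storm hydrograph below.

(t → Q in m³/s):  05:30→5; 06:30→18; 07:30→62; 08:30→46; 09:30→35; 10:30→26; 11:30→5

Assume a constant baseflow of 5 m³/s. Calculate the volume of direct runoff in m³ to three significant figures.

Direct-runoff ordinates (Q − Q_b): 0.0, 13.0, 57.0, 41.0, 30.0, 21.0, 0.0 m³/s.
ΣQ_DR = 162.0 m³/s.
With Δt = 1 h = 3600 s, V = ΣQ_DR · Δt = 162.0 × 3600 = 5.83 × 10^5 m³.

V ≈ 5.83 × 10^5 m³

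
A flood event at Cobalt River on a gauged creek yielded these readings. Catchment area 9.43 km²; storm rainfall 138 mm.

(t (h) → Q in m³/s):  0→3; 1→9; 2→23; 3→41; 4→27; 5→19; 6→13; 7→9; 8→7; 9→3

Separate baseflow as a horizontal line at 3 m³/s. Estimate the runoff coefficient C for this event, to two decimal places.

ΣQ_DR = 124.0 m³/s; V = ΣQ_DR·Δt = 4.464 × 10^5 m³.
Runoff depth d = V / A = 47.34 mm.
C = d / P = 47.34 / 138 = 0.34.

C ≈ 0.34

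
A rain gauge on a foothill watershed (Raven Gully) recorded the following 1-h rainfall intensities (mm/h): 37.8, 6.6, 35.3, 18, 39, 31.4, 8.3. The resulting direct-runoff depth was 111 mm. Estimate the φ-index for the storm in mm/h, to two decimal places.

Only the 5 blocks with intensity above φ contribute runoff: 37.8, 35.3, 18, 39, 31.4 mm/h.
Σ(I−φ)·Δt = d  ⇒  (37.8+35.3+18+39+31.4 − 5φ)·1 = 111
φ = (161.5 − 111/1) / 5 = 10.10 mm/h.

φ ≈ 10.10 mm/h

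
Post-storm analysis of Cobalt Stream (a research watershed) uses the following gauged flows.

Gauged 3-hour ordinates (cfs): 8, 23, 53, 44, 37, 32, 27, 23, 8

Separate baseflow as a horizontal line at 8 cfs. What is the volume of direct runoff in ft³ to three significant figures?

V ≈ 1.98 × 10^6 ft³

Direct-runoff ordinates (Q − Q_b): 0.0, 15.0, 45.0, 36.0, 29.0, 24.0, 19.0, 15.0, 0.0 cfs.
ΣQ_DR = 183.0 cfs.
With Δt = 3 h = 10800 s, V = ΣQ_DR · Δt = 183.0 × 10800 = 1.98 × 10^6 ft³.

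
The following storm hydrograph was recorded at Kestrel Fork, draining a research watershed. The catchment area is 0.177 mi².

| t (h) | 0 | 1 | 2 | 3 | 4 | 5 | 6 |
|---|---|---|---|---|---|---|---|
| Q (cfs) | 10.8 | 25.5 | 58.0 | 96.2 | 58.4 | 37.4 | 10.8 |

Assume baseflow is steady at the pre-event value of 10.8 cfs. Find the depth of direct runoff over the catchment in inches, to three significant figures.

d ≈ 1.94 in

Direct runoff: 0.0, 14.7, 47.2, 85.4, 47.6, 26.6, 0.0 cfs; ΣQ_DR = 221.5 cfs.
V = ΣQ_DR · Δt = 221.5 × 3600 s = 7.974 × 10^5 ft³.
Over A = 0.177 mi², depth = V / A = 1.94 in.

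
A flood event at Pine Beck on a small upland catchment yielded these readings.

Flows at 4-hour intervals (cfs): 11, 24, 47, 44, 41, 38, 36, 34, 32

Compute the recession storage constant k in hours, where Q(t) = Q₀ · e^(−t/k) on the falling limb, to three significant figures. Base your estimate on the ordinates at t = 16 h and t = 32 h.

k ≈ 64.6 h

On the falling limb, Q drops from 41 to 32 cfs between t = 16 h and t = 32 h (Δt = 16 h).
k = −Δt / ln(Q₂/Q₁) = −16 / ln(32/41) = 64.6 h.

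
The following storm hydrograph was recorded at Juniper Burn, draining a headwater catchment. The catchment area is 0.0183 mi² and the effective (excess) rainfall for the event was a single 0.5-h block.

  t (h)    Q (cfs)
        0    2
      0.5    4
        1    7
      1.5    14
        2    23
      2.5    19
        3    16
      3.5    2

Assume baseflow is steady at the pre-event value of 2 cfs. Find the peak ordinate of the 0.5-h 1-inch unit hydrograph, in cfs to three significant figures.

U_p ≈ 6.99 cfs

Direct runoff: 0.0, 2.0, 5.0, 12.0, 21.0, 17.0, 14.0, 0.0 cfs; ΣQ_DR = 71.00 cfs, peak = 21.0 cfs.
Runoff depth d = ΣQ_DR·Δt / A = 71.00 × 1800 / (0.0183 mi²) = 3.006 in.
The 1-inch UH is the DRH scaled by (1 in)/d, so U_p = 21.0 × 1/3.006 = 6.99 cfs.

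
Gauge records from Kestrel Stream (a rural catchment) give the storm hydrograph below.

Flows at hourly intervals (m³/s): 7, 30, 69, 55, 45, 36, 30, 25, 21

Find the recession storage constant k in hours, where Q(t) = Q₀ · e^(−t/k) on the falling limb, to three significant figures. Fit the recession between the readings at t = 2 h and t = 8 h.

On the falling limb, Q drops from 69 to 21 m³/s between t = 2 h and t = 8 h (Δt = 6 h).
k = −Δt / ln(Q₂/Q₁) = −6 / ln(21/69) = 5.04 h.

k ≈ 5.04 h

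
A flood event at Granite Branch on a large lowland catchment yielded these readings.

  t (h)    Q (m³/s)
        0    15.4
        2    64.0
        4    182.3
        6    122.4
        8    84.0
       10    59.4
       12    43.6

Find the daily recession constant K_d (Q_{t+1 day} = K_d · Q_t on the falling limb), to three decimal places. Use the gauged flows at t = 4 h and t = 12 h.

Between t = 4 h and t = 12 h the flow falls from 182.3 to 43.6 m³/s over 4×2 h = 8 h.
Per-interval ratio K = (43.6/182.3)^(1/4) = 0.6993; K_d = K^(24/2) = 0.014.

K_d ≈ 0.014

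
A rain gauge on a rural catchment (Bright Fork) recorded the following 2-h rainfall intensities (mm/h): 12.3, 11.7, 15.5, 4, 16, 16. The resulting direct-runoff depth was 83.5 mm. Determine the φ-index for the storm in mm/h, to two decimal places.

Only the 5 blocks with intensity above φ contribute runoff: 12.3, 11.7, 15.5, 16, 16 mm/h.
Σ(I−φ)·Δt = d  ⇒  (12.3+11.7+15.5+16+16 − 5φ)·2 = 83.5
φ = (71.50 − 83.5/2) / 5 = 5.95 mm/h.

φ ≈ 5.95 mm/h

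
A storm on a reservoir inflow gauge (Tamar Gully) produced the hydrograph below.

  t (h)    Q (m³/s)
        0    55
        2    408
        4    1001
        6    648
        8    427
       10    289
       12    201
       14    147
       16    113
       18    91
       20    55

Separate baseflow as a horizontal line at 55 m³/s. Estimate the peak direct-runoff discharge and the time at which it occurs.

Subtracting baseflow gives direct-runoff ordinates: 0.0, 353.0, 946.0, 593.0, 372.0, 234.0, 146.0, 92.0, 58.0, 36.0, 0.0 m³/s.
The maximum is 946.0 m³/s, occurring at the reading for t = 4 h.

Q_p = 946.0 m³/s at t = 4 h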